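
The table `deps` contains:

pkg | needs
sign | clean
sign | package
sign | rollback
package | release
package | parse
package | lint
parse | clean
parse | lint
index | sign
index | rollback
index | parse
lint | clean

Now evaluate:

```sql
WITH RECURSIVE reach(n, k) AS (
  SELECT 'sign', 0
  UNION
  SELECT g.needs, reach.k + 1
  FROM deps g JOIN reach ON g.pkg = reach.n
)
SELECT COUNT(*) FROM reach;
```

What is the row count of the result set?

10

Base: (sign, k=0).
Iteration 1: edges from {sign} -> (clean, k=1), (package, k=1), (rollback, k=1).
Iteration 2: edges from {clean,package,rollback} -> (lint, k=2), (parse, k=2), (release, k=2).
Iteration 3: edges from {lint,parse,release} -> (clean, k=3), (lint, k=3). [UNION drops 1 duplicate row(s)]
Iteration 4: edges from {clean,lint} -> (clean, k=4).
Iteration 5: no outgoing edges from {clean}; recursion stops.
Total rows emitted: 10.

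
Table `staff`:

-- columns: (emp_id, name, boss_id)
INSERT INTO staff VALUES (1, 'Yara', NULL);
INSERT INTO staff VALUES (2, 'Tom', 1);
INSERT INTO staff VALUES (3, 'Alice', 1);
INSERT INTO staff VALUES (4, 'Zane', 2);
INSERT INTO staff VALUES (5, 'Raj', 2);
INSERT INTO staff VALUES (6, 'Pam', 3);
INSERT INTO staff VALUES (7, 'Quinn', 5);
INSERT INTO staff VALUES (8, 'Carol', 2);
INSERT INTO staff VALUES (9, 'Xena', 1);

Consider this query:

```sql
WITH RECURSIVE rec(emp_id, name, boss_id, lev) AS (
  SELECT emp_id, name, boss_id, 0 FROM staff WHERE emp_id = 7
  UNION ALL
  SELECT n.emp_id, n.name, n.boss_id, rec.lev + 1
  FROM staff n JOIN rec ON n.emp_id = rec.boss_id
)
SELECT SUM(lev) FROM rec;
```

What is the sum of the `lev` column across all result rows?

Base: emp_id=7 (Quinn), boss_id=5, lev 0.
Iteration 1: join on emp_id=5 -> Raj (id 5, boss_id=2, lev 1).
Iteration 2: join on emp_id=2 -> Tom (id 2, boss_id=1, lev 2).
Iteration 3: join on emp_id=1 -> Yara (id 1, boss_id=NULL, lev 3).
Iteration 4: boss_id is NULL; no match; recursion stops.
SUM(lev) = 0 + 1 + 2 + 3 = 6.

6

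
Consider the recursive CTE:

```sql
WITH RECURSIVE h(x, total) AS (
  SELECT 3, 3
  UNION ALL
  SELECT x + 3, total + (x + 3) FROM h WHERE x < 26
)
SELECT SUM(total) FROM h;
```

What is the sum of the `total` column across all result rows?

495

Base: x=3, total=3.
Iteration 1: 3 < 26 holds -> x = 3 + 3 = 6, total = 3 + 6 = 9.
Iteration 2: 6 < 26 holds -> x = 6 + 3 = 9, total = 9 + 9 = 18.
Iteration 3: 9 < 26 holds -> x = 9 + 3 = 12, total = 18 + 12 = 30.
Iteration 4: 12 < 26 holds -> x = 12 + 3 = 15, total = 30 + 15 = 45.
Iteration 5: 15 < 26 holds -> x = 15 + 3 = 18, total = 45 + 18 = 63.
Iteration 6: 18 < 26 holds -> x = 18 + 3 = 21, total = 63 + 21 = 84.
Iteration 7: 21 < 26 holds -> x = 21 + 3 = 24, total = 84 + 24 = 108.
Iteration 8: 24 < 26 holds -> x = 24 + 3 = 27, total = 108 + 27 = 135.
Iteration 9: 27 < 26 fails; recursion stops.
SUM(total) = 3 + 9 + 18 + 30 + 45 + 63 + 84 + 108 + 135 = 495.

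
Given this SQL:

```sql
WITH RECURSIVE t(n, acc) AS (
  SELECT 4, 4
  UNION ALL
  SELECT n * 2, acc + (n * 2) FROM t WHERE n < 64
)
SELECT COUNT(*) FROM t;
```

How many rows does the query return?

5

Base: n=4, acc=4.
Iteration 1: 4 < 64 holds -> n = 4 * 2 = 8, acc = 4 + 8 = 12.
Iteration 2: 8 < 64 holds -> n = 8 * 2 = 16, acc = 12 + 16 = 28.
Iteration 3: 16 < 64 holds -> n = 16 * 2 = 32, acc = 28 + 32 = 60.
Iteration 4: 32 < 64 holds -> n = 32 * 2 = 64, acc = 60 + 64 = 124.
Iteration 5: 64 < 64 fails; recursion stops.
Total rows emitted: 5.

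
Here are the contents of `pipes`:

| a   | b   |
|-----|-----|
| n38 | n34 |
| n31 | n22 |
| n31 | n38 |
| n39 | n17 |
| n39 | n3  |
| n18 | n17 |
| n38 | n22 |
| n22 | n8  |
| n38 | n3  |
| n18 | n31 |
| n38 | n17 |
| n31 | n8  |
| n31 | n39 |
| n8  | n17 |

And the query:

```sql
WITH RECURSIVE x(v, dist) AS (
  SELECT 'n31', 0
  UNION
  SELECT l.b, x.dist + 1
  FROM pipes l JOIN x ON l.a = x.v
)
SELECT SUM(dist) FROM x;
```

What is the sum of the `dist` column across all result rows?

Base: (n31, dist=0).
Iteration 1: edges from {n31} -> (n22, dist=1), (n38, dist=1), (n39, dist=1), (n8, dist=1).
Iteration 2: edges from {n22,n38,n39,n8} -> (n17, dist=2), (n22, dist=2), (n3, dist=2), (n34, dist=2), (n8, dist=2). [UNION drops 3 duplicate row(s)]
Iteration 3: edges from {n17,n22,n3,n34,n8} -> (n17, dist=3), (n8, dist=3).
Iteration 4: edges from {n17,n8} -> (n17, dist=4).
Iteration 5: no outgoing edges from {n17}; recursion stops.
SUM(dist) = 0 + 1 + 1 + 1 + 1 + 2 + 2 + 2 + 2 + 2 + 3 + 3 + 4 = 24.

24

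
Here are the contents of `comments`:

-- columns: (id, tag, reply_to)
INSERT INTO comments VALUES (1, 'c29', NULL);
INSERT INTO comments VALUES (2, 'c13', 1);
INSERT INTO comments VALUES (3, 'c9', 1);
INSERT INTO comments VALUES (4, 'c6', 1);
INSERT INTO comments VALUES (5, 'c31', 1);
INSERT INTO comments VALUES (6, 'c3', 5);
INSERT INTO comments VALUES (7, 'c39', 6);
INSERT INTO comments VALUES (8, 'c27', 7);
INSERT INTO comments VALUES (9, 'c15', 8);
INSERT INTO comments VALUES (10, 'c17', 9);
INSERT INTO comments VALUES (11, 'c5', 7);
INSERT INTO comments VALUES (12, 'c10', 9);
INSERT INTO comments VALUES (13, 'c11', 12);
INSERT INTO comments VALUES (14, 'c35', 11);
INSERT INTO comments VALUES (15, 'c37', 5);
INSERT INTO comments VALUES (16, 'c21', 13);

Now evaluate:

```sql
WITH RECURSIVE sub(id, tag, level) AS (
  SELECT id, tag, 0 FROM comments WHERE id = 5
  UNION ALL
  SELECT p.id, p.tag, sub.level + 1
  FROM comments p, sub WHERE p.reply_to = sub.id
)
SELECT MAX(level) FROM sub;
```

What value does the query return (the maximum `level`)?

Base: id=5 (c31) at level 0.
Iteration 1: rows with reply_to in {5} -> c3 (id 6, level 1), c37 (id 15, level 1).
Iteration 2: rows with reply_to in {6,15} -> c39 (id 7, level 2).
Iteration 3: rows with reply_to in {7} -> c27 (id 8, level 3), c5 (id 11, level 3).
Iteration 4: rows with reply_to in {8,11} -> c15 (id 9, level 4), c35 (id 14, level 4).
Iteration 5: rows with reply_to in {9,14} -> c17 (id 10, level 5), c10 (id 12, level 5).
Iteration 6: rows with reply_to in {10,12} -> c11 (id 13, level 6).
Iteration 7: rows with reply_to in {13} -> c21 (id 16, level 7).
Iteration 8: no rows with reply_to in {16}; recursion stops.
level values: 0, 1, 1, 2, 3, 3, 4, 4, 5, 5, 6, 7; the maximum is 7.

7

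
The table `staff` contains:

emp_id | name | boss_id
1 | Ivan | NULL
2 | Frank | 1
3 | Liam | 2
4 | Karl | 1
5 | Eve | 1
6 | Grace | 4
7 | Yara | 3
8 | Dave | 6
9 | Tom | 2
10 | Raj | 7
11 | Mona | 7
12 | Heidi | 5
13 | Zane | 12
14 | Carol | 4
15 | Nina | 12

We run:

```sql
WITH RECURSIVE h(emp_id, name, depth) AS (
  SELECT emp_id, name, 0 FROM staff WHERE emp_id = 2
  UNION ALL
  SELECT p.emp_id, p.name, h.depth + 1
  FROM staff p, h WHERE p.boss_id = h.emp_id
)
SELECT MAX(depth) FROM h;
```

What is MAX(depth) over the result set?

3

Base: emp_id=2 (Frank) at depth 0.
Iteration 1: rows with boss_id in {2} -> Liam (id 3, depth 1), Tom (id 9, depth 1).
Iteration 2: rows with boss_id in {3,9} -> Yara (id 7, depth 2).
Iteration 3: rows with boss_id in {7} -> Raj (id 10, depth 3), Mona (id 11, depth 3).
Iteration 4: no rows with boss_id in {10,11}; recursion stops.
depth values: 0, 1, 1, 2, 3, 3; the maximum is 3.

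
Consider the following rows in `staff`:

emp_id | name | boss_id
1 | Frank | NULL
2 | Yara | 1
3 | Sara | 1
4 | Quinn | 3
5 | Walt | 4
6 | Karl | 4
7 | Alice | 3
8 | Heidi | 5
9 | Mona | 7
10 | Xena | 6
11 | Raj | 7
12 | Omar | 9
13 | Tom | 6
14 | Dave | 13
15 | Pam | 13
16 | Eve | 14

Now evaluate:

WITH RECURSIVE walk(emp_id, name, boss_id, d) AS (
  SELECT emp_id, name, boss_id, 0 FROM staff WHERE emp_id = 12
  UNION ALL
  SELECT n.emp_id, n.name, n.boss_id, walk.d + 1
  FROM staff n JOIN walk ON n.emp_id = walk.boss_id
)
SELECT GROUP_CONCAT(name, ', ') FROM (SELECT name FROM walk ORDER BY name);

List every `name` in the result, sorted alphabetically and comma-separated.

Alice, Frank, Mona, Omar, Sara

Base: emp_id=12 (Omar), boss_id=9, d 0.
Iteration 1: join on emp_id=9 -> Mona (id 9, boss_id=7, d 1).
Iteration 2: join on emp_id=7 -> Alice (id 7, boss_id=3, d 2).
Iteration 3: join on emp_id=3 -> Sara (id 3, boss_id=1, d 3).
Iteration 4: join on emp_id=1 -> Frank (id 1, boss_id=NULL, d 4).
Iteration 5: boss_id is NULL; no match; recursion stops.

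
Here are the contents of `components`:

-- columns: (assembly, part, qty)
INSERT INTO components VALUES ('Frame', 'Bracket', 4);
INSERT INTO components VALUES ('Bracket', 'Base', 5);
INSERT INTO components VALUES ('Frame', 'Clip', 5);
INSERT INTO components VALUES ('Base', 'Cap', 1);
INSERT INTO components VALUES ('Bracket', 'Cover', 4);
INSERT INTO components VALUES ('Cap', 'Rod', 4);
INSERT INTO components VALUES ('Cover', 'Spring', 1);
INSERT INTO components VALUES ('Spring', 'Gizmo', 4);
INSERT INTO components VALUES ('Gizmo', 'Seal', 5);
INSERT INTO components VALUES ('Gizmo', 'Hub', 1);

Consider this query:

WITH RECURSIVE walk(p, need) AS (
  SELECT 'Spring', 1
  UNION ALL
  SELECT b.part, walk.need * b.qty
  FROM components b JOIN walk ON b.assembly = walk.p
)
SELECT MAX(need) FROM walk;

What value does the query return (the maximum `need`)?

20

Base: (Spring, need=1).
Iteration 1: components of {Spring} -> Gizmo = 1*4 = 4.
Iteration 2: components of {Gizmo} -> Hub = 4*1 = 4, Seal = 4*5 = 20.
Iteration 3: no further components; recursion stops.
need values: 1, 4, 20, 4; the maximum is 20.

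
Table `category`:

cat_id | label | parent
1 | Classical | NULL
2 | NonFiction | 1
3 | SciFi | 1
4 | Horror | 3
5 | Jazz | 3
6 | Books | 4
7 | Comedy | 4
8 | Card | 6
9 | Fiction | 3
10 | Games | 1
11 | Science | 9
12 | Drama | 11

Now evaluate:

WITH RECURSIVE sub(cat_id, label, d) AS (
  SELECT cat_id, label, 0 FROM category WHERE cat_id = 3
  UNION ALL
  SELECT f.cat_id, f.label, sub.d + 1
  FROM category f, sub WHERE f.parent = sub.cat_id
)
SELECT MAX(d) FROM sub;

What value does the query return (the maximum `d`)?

3

Base: cat_id=3 (SciFi) at d 0.
Iteration 1: rows with parent in {3} -> Horror (id 4, d 1), Jazz (id 5, d 1), Fiction (id 9, d 1).
Iteration 2: rows with parent in {4,5,9} -> Books (id 6, d 2), Comedy (id 7, d 2), Science (id 11, d 2).
Iteration 3: rows with parent in {6,7,11} -> Card (id 8, d 3), Drama (id 12, d 3).
Iteration 4: no rows with parent in {8,12}; recursion stops.
d values: 0, 1, 1, 1, 2, 2, 2, 3, 3; the maximum is 3.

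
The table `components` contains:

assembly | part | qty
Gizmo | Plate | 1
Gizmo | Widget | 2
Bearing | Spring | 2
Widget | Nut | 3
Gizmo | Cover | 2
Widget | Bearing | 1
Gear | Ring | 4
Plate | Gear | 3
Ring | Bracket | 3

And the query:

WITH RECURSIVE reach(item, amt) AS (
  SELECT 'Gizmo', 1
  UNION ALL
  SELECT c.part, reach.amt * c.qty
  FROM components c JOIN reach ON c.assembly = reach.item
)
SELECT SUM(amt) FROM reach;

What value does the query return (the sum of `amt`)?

Base: (Gizmo, amt=1).
Iteration 1: components of {Gizmo} -> Cover = 1*2 = 2, Plate = 1*1 = 1, Widget = 1*2 = 2.
Iteration 2: components of {Cover,Plate,Widget} -> Bearing = 2*1 = 2, Gear = 1*3 = 3, Nut = 2*3 = 6.
Iteration 3: components of {Bearing,Gear,Nut} -> Ring = 3*4 = 12, Spring = 2*2 = 4.
Iteration 4: components of {Ring,Spring} -> Bracket = 12*3 = 36.
Iteration 5: no further components; recursion stops.
SUM(amt) = 1 + 2 + 1 + 2 + 3 + 2 + 6 + 12 + 4 + 36 = 69.

69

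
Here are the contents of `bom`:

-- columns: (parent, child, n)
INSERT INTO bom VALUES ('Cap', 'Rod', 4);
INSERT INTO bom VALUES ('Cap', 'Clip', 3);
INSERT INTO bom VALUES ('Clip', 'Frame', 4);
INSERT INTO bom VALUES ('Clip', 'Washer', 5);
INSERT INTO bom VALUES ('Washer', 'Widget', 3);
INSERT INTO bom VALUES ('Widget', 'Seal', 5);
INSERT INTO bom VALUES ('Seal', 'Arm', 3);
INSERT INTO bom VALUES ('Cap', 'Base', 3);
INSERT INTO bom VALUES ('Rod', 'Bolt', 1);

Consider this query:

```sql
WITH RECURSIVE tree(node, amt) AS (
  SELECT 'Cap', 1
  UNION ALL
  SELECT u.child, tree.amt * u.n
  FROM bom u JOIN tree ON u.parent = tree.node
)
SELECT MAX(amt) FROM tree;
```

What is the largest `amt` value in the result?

675

Base: (Cap, amt=1).
Iteration 1: components of {Cap} -> Base = 1*3 = 3, Clip = 1*3 = 3, Rod = 1*4 = 4.
Iteration 2: components of {Base,Clip,Rod} -> Bolt = 4*1 = 4, Frame = 3*4 = 12, Washer = 3*5 = 15.
Iteration 3: components of {Bolt,Frame,Washer} -> Widget = 15*3 = 45.
Iteration 4: components of {Widget} -> Seal = 45*5 = 225.
Iteration 5: components of {Seal} -> Arm = 225*3 = 675.
Iteration 6: no further components; recursion stops.
amt values: 1, 4, 3, 3, 4, 12, 15, 45, 225, 675; the maximum is 675.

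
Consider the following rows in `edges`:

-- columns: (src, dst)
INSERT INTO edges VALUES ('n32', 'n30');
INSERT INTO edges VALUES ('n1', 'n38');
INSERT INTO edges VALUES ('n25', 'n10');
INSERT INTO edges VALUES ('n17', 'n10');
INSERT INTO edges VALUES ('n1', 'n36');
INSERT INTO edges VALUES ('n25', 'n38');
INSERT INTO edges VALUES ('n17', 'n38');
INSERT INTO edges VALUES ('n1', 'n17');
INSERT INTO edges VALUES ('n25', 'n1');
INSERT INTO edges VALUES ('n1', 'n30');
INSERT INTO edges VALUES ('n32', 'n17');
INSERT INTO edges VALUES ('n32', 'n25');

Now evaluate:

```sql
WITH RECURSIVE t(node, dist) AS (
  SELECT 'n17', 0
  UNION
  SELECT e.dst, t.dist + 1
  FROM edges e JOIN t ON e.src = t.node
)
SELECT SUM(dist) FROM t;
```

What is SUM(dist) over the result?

Base: (n17, dist=0).
Iteration 1: edges from {n17} -> (n10, dist=1), (n38, dist=1).
Iteration 2: no outgoing edges from {n10,n38}; recursion stops.
SUM(dist) = 0 + 1 + 1 = 2.

2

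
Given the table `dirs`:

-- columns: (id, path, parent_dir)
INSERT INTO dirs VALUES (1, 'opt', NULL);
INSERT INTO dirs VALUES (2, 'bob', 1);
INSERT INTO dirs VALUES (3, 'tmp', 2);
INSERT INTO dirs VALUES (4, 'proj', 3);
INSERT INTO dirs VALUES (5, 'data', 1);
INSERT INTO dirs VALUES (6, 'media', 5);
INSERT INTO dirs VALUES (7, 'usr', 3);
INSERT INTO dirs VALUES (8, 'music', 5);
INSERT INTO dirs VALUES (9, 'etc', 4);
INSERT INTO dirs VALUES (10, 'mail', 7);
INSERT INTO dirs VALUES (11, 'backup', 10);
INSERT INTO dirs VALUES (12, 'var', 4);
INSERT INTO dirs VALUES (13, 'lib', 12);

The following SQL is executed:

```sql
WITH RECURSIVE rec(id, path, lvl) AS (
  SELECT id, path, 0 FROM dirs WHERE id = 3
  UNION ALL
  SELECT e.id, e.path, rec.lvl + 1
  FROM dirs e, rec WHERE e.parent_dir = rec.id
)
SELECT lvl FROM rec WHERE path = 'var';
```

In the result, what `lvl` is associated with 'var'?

Base: id=3 (tmp) at lvl 0.
Iteration 1: rows with parent_dir in {3} -> proj (id 4, lvl 1), usr (id 7, lvl 1).
Iteration 2: rows with parent_dir in {4,7} -> etc (id 9, lvl 2), mail (id 10, lvl 2), var (id 12, lvl 2).
Iteration 3: rows with parent_dir in {9,10,12} -> backup (id 11, lvl 3), lib (id 13, lvl 3).
Iteration 4: no rows with parent_dir in {11,13}; recursion stops.

2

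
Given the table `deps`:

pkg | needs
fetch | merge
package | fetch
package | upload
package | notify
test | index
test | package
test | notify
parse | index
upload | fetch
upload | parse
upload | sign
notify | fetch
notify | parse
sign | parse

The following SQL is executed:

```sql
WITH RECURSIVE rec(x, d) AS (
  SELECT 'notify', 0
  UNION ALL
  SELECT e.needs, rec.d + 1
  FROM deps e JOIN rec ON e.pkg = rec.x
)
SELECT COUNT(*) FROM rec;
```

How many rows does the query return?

Base: (notify, d=0).
Iteration 1: edges from {notify} -> (fetch, d=1), (parse, d=1).
Iteration 2: edges from {fetch,parse} -> (index, d=2), (merge, d=2).
Iteration 3: no outgoing edges from {index,merge}; recursion stops.
Total rows emitted: 5.

5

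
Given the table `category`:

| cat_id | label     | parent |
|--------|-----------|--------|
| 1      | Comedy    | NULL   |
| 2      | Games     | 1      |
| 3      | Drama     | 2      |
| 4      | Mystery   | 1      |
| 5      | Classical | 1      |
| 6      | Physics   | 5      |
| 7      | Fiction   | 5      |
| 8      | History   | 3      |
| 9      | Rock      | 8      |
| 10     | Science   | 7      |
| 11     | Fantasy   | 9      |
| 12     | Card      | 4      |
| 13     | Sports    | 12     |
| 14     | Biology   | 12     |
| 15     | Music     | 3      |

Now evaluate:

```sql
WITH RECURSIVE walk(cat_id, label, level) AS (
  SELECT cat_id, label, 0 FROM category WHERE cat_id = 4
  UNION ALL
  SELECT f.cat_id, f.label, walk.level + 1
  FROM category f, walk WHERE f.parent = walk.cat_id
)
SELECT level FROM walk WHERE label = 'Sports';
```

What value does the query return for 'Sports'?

2

Base: cat_id=4 (Mystery) at level 0.
Iteration 1: rows with parent in {4} -> Card (id 12, level 1).
Iteration 2: rows with parent in {12} -> Sports (id 13, level 2), Biology (id 14, level 2).
Iteration 3: no rows with parent in {13,14}; recursion stops.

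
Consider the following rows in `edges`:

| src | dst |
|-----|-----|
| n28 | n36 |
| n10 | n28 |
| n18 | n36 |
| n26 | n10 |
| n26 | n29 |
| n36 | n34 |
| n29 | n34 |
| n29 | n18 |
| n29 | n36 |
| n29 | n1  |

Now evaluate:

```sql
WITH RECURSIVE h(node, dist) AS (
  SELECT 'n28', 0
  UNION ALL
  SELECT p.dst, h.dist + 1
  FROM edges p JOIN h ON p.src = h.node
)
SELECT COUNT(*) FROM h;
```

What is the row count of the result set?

Base: (n28, dist=0).
Iteration 1: edges from {n28} -> (n36, dist=1).
Iteration 2: edges from {n36} -> (n34, dist=2).
Iteration 3: no outgoing edges from {n34}; recursion stops.
Total rows emitted: 3.

3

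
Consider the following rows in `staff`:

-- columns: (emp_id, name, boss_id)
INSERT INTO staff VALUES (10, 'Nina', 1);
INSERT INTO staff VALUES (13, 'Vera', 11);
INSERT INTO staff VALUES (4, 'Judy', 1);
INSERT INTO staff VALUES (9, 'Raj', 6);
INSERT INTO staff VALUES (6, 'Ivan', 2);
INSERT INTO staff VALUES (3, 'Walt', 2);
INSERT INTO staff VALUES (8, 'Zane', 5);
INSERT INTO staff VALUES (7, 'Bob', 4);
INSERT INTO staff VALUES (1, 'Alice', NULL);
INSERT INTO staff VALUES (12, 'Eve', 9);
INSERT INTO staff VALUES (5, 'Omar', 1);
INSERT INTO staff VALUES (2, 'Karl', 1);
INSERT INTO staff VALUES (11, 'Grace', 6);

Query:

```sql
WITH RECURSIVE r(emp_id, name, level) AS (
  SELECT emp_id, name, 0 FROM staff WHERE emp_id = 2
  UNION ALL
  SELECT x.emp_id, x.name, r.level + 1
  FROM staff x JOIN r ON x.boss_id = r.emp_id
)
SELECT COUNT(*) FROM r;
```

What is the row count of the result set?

Base: emp_id=2 (Karl) at level 0.
Iteration 1: rows with boss_id in {2} -> Walt (id 3, level 1), Ivan (id 6, level 1).
Iteration 2: rows with boss_id in {3,6} -> Raj (id 9, level 2), Grace (id 11, level 2).
Iteration 3: rows with boss_id in {9,11} -> Eve (id 12, level 3), Vera (id 13, level 3).
Iteration 4: no rows with boss_id in {12,13}; recursion stops.
Total rows emitted: 7.

7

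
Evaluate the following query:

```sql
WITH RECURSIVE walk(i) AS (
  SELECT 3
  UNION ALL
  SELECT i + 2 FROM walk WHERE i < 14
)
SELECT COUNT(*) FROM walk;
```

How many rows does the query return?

Base: i=3.
Iteration 1: 3 < 14 holds -> i = 3 + 2 = 5.
Iteration 2: 5 < 14 holds -> i = 5 + 2 = 7.
Iteration 3: 7 < 14 holds -> i = 7 + 2 = 9.
Iteration 4: 9 < 14 holds -> i = 9 + 2 = 11.
Iteration 5: 11 < 14 holds -> i = 11 + 2 = 13.
Iteration 6: 13 < 14 holds -> i = 13 + 2 = 15.
Iteration 7: 15 < 14 fails; recursion stops.
Total rows emitted: 7.

7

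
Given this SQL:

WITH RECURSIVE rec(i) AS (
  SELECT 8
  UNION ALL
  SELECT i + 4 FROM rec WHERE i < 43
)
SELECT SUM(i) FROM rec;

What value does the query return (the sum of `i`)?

Base: i=8.
Iteration 1: 8 < 43 holds -> i = 8 + 4 = 12.
Iteration 2: 12 < 43 holds -> i = 12 + 4 = 16.
Iteration 3: 16 < 43 holds -> i = 16 + 4 = 20.
Iteration 4: 20 < 43 holds -> i = 20 + 4 = 24.
Iteration 5: 24 < 43 holds -> i = 24 + 4 = 28.
Iteration 6: 28 < 43 holds -> i = 28 + 4 = 32.
Iteration 7: 32 < 43 holds -> i = 32 + 4 = 36.
Iteration 8: 36 < 43 holds -> i = 36 + 4 = 40.
Iteration 9: 40 < 43 holds -> i = 40 + 4 = 44.
Iteration 10: 44 < 43 fails; recursion stops.
SUM(i) = 8 + 12 + 16 + 20 + 24 + 28 + 32 + 36 + 40 + 44 = 260.

260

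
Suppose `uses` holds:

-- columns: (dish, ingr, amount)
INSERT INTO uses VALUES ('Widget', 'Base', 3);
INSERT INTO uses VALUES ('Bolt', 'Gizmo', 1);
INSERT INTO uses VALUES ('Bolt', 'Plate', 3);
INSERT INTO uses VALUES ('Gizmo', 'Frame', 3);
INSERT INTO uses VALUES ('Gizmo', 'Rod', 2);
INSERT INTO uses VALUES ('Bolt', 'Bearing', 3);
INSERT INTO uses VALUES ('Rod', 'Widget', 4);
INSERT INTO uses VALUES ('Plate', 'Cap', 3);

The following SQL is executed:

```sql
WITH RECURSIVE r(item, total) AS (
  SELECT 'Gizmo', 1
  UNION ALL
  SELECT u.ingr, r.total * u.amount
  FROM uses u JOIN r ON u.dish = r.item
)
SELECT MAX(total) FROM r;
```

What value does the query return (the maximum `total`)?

24

Base: (Gizmo, total=1).
Iteration 1: components of {Gizmo} -> Frame = 1*3 = 3, Rod = 1*2 = 2.
Iteration 2: components of {Frame,Rod} -> Widget = 2*4 = 8.
Iteration 3: components of {Widget} -> Base = 8*3 = 24.
Iteration 4: no further components; recursion stops.
total values: 1, 3, 2, 8, 24; the maximum is 24.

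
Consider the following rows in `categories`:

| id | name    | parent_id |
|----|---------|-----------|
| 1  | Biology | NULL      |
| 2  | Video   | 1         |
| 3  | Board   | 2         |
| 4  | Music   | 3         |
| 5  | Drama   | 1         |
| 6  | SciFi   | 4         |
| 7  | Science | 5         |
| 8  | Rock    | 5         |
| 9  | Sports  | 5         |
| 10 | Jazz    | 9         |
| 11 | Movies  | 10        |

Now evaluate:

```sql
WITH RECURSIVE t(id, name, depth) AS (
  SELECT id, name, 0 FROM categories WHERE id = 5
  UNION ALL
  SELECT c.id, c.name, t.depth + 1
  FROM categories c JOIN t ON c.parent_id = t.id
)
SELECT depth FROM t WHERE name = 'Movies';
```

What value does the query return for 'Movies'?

3

Base: id=5 (Drama) at depth 0.
Iteration 1: rows with parent_id in {5} -> Science (id 7, depth 1), Rock (id 8, depth 1), Sports (id 9, depth 1).
Iteration 2: rows with parent_id in {7,8,9} -> Jazz (id 10, depth 2).
Iteration 3: rows with parent_id in {10} -> Movies (id 11, depth 3).
Iteration 4: no rows with parent_id in {11}; recursion stops.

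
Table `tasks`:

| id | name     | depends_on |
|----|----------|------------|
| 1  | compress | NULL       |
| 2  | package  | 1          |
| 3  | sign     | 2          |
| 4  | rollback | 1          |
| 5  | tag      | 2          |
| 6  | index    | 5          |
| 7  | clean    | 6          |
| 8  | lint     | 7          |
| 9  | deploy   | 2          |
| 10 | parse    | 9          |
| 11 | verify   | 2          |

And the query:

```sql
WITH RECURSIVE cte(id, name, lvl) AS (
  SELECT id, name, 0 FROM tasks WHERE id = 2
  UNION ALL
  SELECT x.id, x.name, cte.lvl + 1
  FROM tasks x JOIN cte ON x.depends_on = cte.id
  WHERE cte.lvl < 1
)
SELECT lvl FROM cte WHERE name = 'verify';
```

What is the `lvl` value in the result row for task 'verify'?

1

Base: id=2 (package) at lvl 0.
Iteration 1: rows with depends_on in {2} -> sign (id 3, lvl 1), tag (id 5, lvl 1), deploy (id 9, lvl 1), verify (id 11, lvl 1).
Iteration 2: lvl < 1 fails for all current rows; recursion stops.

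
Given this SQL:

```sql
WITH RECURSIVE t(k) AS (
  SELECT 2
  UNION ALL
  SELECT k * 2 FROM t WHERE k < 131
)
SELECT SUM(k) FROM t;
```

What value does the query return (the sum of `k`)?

Base: k=2.
Iteration 1: 2 < 131 holds -> k = 2 * 2 = 4.
Iteration 2: 4 < 131 holds -> k = 4 * 2 = 8.
Iteration 3: 8 < 131 holds -> k = 8 * 2 = 16.
Iteration 4: 16 < 131 holds -> k = 16 * 2 = 32.
Iteration 5: 32 < 131 holds -> k = 32 * 2 = 64.
Iteration 6: 64 < 131 holds -> k = 64 * 2 = 128.
Iteration 7: 128 < 131 holds -> k = 128 * 2 = 256.
Iteration 8: 256 < 131 fails; recursion stops.
SUM(k) = 2 + 4 + 8 + 16 + 32 + 64 + 128 + 256 = 510.

510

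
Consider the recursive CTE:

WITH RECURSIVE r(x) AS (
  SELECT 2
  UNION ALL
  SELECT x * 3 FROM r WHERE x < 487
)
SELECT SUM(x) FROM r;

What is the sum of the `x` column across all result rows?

Base: x=2.
Iteration 1: 2 < 487 holds -> x = 2 * 3 = 6.
Iteration 2: 6 < 487 holds -> x = 6 * 3 = 18.
Iteration 3: 18 < 487 holds -> x = 18 * 3 = 54.
Iteration 4: 54 < 487 holds -> x = 54 * 3 = 162.
Iteration 5: 162 < 487 holds -> x = 162 * 3 = 486.
Iteration 6: 486 < 487 holds -> x = 486 * 3 = 1458.
Iteration 7: 1458 < 487 fails; recursion stops.
SUM(x) = 2 + 6 + 18 + 54 + 162 + 486 + 1458 = 2186.

2186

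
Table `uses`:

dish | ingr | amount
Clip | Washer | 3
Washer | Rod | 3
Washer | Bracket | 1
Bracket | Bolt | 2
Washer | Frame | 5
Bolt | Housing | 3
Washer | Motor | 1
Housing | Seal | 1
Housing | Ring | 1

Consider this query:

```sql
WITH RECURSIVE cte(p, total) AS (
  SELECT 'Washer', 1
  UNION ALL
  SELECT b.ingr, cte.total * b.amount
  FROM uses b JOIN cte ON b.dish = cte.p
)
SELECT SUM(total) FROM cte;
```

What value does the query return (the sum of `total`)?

Base: (Washer, total=1).
Iteration 1: components of {Washer} -> Bracket = 1*1 = 1, Frame = 1*5 = 5, Motor = 1*1 = 1, Rod = 1*3 = 3.
Iteration 2: components of {Bracket,Frame,Motor,Rod} -> Bolt = 1*2 = 2.
Iteration 3: components of {Bolt} -> Housing = 2*3 = 6.
Iteration 4: components of {Housing} -> Ring = 6*1 = 6, Seal = 6*1 = 6.
Iteration 5: no further components; recursion stops.
SUM(total) = 1 + 3 + 1 + 5 + 1 + 2 + 6 + 6 + 6 = 31.

31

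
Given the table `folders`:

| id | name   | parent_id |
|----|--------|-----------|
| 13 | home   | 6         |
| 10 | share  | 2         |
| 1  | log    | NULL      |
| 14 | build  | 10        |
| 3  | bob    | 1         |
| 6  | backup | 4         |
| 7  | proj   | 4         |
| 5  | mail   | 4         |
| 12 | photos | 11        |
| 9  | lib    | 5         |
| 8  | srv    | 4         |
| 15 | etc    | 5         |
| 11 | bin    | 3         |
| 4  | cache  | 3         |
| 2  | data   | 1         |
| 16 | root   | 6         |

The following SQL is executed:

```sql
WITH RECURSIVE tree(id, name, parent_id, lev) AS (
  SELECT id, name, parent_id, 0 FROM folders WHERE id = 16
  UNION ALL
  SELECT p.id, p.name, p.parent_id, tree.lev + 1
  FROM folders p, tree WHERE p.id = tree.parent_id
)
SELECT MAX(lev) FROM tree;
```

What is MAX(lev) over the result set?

Base: id=16 (root), parent_id=6, lev 0.
Iteration 1: join on id=6 -> backup (id 6, parent_id=4, lev 1).
Iteration 2: join on id=4 -> cache (id 4, parent_id=3, lev 2).
Iteration 3: join on id=3 -> bob (id 3, parent_id=1, lev 3).
Iteration 4: join on id=1 -> log (id 1, parent_id=NULL, lev 4).
Iteration 5: parent_id is NULL; no match; recursion stops.
lev values: 0, 1, 2, 3, 4; the maximum is 4.

4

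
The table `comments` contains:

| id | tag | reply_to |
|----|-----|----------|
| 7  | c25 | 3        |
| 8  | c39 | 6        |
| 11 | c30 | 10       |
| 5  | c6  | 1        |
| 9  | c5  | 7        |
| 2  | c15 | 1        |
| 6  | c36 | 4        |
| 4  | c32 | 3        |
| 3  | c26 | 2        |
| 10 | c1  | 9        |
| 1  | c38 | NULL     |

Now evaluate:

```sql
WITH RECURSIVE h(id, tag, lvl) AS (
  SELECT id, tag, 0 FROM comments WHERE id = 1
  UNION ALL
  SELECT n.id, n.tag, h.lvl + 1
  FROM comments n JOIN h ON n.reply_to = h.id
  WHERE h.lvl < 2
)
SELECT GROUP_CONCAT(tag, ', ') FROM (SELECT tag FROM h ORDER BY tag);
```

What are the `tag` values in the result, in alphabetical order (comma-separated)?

Base: id=1 (c38) at lvl 0.
Iteration 1: rows with reply_to in {1} -> c15 (id 2, lvl 1), c6 (id 5, lvl 1).
Iteration 2: rows with reply_to in {2,5} -> c26 (id 3, lvl 2).
Iteration 3: lvl < 2 fails for all current rows; recursion stops.

c15, c26, c38, c6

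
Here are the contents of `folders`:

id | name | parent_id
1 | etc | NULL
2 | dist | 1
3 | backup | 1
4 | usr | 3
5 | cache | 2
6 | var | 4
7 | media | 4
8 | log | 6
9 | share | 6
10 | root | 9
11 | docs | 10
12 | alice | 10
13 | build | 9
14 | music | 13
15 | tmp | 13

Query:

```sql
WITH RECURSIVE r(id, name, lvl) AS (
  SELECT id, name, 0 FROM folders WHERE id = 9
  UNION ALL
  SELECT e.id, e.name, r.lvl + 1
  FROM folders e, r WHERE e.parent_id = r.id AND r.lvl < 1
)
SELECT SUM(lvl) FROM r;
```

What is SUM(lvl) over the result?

Base: id=9 (share) at lvl 0.
Iteration 1: rows with parent_id in {9} -> root (id 10, lvl 1), build (id 13, lvl 1).
Iteration 2: lvl < 1 fails for all current rows; recursion stops.
SUM(lvl) = 0 + 1 + 1 = 2.

2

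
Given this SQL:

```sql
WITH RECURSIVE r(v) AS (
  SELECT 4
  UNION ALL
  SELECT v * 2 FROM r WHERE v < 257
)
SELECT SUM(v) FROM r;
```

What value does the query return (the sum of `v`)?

Base: v=4.
Iteration 1: 4 < 257 holds -> v = 4 * 2 = 8.
Iteration 2: 8 < 257 holds -> v = 8 * 2 = 16.
Iteration 3: 16 < 257 holds -> v = 16 * 2 = 32.
Iteration 4: 32 < 257 holds -> v = 32 * 2 = 64.
Iteration 5: 64 < 257 holds -> v = 64 * 2 = 128.
Iteration 6: 128 < 257 holds -> v = 128 * 2 = 256.
Iteration 7: 256 < 257 holds -> v = 256 * 2 = 512.
Iteration 8: 512 < 257 fails; recursion stops.
SUM(v) = 4 + 8 + 16 + 32 + 64 + 128 + 256 + 512 = 1020.

1020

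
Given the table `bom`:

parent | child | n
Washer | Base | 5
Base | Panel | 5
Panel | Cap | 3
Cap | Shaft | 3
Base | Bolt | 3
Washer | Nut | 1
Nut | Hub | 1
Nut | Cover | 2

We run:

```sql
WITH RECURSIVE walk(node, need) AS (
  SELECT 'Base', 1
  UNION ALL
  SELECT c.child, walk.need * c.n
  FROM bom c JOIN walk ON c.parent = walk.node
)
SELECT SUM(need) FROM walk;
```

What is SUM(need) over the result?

Base: (Base, need=1).
Iteration 1: components of {Base} -> Bolt = 1*3 = 3, Panel = 1*5 = 5.
Iteration 2: components of {Bolt,Panel} -> Cap = 5*3 = 15.
Iteration 3: components of {Cap} -> Shaft = 15*3 = 45.
Iteration 4: no further components; recursion stops.
SUM(need) = 1 + 5 + 3 + 15 + 45 = 69.

69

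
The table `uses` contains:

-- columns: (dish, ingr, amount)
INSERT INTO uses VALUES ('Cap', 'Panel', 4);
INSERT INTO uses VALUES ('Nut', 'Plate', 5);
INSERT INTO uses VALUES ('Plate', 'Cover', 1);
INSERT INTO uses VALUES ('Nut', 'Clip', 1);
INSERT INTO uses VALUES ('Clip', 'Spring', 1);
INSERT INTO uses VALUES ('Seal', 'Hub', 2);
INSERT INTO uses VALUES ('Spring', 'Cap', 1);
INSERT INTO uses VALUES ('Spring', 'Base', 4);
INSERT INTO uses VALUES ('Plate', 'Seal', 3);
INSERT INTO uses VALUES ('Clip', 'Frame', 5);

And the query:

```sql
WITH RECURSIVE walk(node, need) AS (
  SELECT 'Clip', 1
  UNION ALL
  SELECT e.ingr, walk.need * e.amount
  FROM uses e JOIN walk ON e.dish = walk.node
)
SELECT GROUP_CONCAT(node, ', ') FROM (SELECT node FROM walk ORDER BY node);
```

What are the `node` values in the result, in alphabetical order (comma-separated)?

Base, Cap, Clip, Frame, Panel, Spring

Base: (Clip, need=1).
Iteration 1: components of {Clip} -> Frame = 1*5 = 5, Spring = 1*1 = 1.
Iteration 2: components of {Frame,Spring} -> Base = 1*4 = 4, Cap = 1*1 = 1.
Iteration 3: components of {Base,Cap} -> Panel = 1*4 = 4.
Iteration 4: no further components; recursion stops.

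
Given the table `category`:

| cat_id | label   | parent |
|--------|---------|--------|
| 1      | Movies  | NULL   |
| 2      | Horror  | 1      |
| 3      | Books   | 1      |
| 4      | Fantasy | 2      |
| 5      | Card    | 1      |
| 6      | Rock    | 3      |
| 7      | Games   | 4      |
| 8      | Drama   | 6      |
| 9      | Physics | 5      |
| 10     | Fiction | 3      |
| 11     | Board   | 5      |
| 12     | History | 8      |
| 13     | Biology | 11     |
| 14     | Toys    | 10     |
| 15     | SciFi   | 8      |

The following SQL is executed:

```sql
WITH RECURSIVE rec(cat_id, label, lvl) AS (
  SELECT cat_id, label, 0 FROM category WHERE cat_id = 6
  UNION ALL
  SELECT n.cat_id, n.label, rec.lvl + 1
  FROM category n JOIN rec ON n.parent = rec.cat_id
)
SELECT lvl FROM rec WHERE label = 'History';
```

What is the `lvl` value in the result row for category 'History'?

2

Base: cat_id=6 (Rock) at lvl 0.
Iteration 1: rows with parent in {6} -> Drama (id 8, lvl 1).
Iteration 2: rows with parent in {8} -> History (id 12, lvl 2), SciFi (id 15, lvl 2).
Iteration 3: no rows with parent in {12,15}; recursion stops.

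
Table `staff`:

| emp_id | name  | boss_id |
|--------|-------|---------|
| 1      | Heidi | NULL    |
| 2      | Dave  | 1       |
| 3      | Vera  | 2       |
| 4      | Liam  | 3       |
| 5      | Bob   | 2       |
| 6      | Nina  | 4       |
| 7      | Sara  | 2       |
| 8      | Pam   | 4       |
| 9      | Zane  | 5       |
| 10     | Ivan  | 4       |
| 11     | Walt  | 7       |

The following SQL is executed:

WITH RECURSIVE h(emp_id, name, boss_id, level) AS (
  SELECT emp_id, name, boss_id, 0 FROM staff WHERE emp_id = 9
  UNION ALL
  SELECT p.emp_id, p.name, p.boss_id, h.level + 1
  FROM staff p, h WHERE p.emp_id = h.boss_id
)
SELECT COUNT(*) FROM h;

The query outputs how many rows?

4

Base: emp_id=9 (Zane), boss_id=5, level 0.
Iteration 1: join on emp_id=5 -> Bob (id 5, boss_id=2, level 1).
Iteration 2: join on emp_id=2 -> Dave (id 2, boss_id=1, level 2).
Iteration 3: join on emp_id=1 -> Heidi (id 1, boss_id=NULL, level 3).
Iteration 4: boss_id is NULL; no match; recursion stops.
Total rows emitted: 4.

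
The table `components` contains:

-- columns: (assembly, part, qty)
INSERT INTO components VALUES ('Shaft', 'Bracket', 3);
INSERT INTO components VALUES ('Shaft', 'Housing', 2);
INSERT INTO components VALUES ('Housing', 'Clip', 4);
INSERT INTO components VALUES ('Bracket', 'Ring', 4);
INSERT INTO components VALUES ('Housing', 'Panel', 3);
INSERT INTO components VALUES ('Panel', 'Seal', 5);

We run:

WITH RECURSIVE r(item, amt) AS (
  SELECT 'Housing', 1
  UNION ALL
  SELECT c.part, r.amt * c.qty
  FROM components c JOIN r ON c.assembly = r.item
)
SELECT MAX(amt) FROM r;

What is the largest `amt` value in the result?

Base: (Housing, amt=1).
Iteration 1: components of {Housing} -> Clip = 1*4 = 4, Panel = 1*3 = 3.
Iteration 2: components of {Clip,Panel} -> Seal = 3*5 = 15.
Iteration 3: no further components; recursion stops.
amt values: 1, 4, 3, 15; the maximum is 15.

15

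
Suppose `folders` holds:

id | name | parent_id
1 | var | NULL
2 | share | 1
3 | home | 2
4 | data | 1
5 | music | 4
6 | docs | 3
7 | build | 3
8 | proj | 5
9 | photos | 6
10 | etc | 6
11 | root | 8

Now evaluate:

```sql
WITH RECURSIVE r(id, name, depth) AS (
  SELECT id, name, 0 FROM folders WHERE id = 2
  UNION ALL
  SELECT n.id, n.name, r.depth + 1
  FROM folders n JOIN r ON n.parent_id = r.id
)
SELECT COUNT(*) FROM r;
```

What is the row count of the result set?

Base: id=2 (share) at depth 0.
Iteration 1: rows with parent_id in {2} -> home (id 3, depth 1).
Iteration 2: rows with parent_id in {3} -> docs (id 6, depth 2), build (id 7, depth 2).
Iteration 3: rows with parent_id in {6,7} -> photos (id 9, depth 3), etc (id 10, depth 3).
Iteration 4: no rows with parent_id in {9,10}; recursion stops.
Total rows emitted: 6.

6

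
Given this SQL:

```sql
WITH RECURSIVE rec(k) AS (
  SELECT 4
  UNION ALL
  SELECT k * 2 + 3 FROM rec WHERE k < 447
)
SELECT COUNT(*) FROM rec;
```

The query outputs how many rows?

Base: k=4.
Iteration 1: 4 < 447 holds -> k = 4 * 2 + 3 = 11.
Iteration 2: 11 < 447 holds -> k = 11 * 2 + 3 = 25.
Iteration 3: 25 < 447 holds -> k = 25 * 2 + 3 = 53.
Iteration 4: 53 < 447 holds -> k = 53 * 2 + 3 = 109.
Iteration 5: 109 < 447 holds -> k = 109 * 2 + 3 = 221.
Iteration 6: 221 < 447 holds -> k = 221 * 2 + 3 = 445.
Iteration 7: 445 < 447 holds -> k = 445 * 2 + 3 = 893.
Iteration 8: 893 < 447 fails; recursion stops.
Total rows emitted: 8.

8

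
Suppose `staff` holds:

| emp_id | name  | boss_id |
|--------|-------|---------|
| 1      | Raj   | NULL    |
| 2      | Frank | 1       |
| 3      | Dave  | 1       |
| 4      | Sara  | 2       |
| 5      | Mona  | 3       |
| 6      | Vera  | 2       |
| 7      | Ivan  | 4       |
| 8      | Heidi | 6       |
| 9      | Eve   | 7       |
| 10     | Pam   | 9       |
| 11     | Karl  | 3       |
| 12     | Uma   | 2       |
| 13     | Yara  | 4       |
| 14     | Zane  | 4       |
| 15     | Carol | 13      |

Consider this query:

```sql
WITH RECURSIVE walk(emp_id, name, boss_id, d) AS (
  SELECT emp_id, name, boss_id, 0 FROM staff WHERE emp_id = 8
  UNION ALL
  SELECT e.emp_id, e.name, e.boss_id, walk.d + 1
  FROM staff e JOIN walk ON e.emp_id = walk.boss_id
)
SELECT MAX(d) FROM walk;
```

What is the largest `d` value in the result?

Base: emp_id=8 (Heidi), boss_id=6, d 0.
Iteration 1: join on emp_id=6 -> Vera (id 6, boss_id=2, d 1).
Iteration 2: join on emp_id=2 -> Frank (id 2, boss_id=1, d 2).
Iteration 3: join on emp_id=1 -> Raj (id 1, boss_id=NULL, d 3).
Iteration 4: boss_id is NULL; no match; recursion stops.
d values: 0, 1, 2, 3; the maximum is 3.

3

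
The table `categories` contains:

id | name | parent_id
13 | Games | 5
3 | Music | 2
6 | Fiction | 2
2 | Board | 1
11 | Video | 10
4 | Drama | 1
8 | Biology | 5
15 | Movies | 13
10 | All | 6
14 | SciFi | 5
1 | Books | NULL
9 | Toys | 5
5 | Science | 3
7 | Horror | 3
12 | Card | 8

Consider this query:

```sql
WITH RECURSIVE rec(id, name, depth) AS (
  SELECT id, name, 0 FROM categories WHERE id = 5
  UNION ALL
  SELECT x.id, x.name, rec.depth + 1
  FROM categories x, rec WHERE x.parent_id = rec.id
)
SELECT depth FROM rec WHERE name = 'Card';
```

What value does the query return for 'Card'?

Base: id=5 (Science) at depth 0.
Iteration 1: rows with parent_id in {5} -> Biology (id 8, depth 1), Toys (id 9, depth 1), Games (id 13, depth 1), SciFi (id 14, depth 1).
Iteration 2: rows with parent_id in {8,9,13,14} -> Card (id 12, depth 2), Movies (id 15, depth 2).
Iteration 3: no rows with parent_id in {12,15}; recursion stops.

2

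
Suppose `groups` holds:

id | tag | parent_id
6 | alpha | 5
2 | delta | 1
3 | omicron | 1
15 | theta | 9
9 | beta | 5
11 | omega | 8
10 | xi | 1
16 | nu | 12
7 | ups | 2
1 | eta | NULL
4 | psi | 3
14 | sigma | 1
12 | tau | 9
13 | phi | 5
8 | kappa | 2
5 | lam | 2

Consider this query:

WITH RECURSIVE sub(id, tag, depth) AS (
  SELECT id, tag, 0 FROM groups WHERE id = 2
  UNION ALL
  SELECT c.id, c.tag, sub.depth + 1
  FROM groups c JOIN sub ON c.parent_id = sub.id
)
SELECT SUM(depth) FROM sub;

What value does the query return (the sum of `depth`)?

Base: id=2 (delta) at depth 0.
Iteration 1: rows with parent_id in {2} -> lam (id 5, depth 1), ups (id 7, depth 1), kappa (id 8, depth 1).
Iteration 2: rows with parent_id in {5,7,8} -> alpha (id 6, depth 2), beta (id 9, depth 2), omega (id 11, depth 2), phi (id 13, depth 2).
Iteration 3: rows with parent_id in {6,9,11,13} -> tau (id 12, depth 3), theta (id 15, depth 3).
Iteration 4: rows with parent_id in {12,15} -> nu (id 16, depth 4).
Iteration 5: no rows with parent_id in {16}; recursion stops.
SUM(depth) = 0 + 1 + 1 + 1 + 2 + 2 + 2 + 2 + 3 + 3 + 4 = 21.

21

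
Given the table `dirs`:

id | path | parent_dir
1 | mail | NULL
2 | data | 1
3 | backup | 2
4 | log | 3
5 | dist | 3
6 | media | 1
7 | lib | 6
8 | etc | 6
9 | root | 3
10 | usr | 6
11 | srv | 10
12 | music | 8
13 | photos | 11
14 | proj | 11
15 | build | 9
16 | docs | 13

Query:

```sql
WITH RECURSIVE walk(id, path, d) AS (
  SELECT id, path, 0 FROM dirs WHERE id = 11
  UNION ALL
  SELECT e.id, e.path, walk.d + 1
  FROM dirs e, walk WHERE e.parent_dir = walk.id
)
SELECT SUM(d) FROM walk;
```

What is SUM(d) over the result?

Base: id=11 (srv) at d 0.
Iteration 1: rows with parent_dir in {11} -> photos (id 13, d 1), proj (id 14, d 1).
Iteration 2: rows with parent_dir in {13,14} -> docs (id 16, d 2).
Iteration 3: no rows with parent_dir in {16}; recursion stops.
SUM(d) = 0 + 1 + 1 + 2 = 4.

4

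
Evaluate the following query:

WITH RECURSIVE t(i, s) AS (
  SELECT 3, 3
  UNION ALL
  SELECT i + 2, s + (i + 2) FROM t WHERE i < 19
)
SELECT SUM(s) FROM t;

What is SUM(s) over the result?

375

Base: i=3, s=3.
Iteration 1: 3 < 19 holds -> i = 3 + 2 = 5, s = 3 + 5 = 8.
Iteration 2: 5 < 19 holds -> i = 5 + 2 = 7, s = 8 + 7 = 15.
Iteration 3: 7 < 19 holds -> i = 7 + 2 = 9, s = 15 + 9 = 24.
Iteration 4: 9 < 19 holds -> i = 9 + 2 = 11, s = 24 + 11 = 35.
Iteration 5: 11 < 19 holds -> i = 11 + 2 = 13, s = 35 + 13 = 48.
Iteration 6: 13 < 19 holds -> i = 13 + 2 = 15, s = 48 + 15 = 63.
Iteration 7: 15 < 19 holds -> i = 15 + 2 = 17, s = 63 + 17 = 80.
Iteration 8: 17 < 19 holds -> i = 17 + 2 = 19, s = 80 + 19 = 99.
Iteration 9: 19 < 19 fails; recursion stops.
SUM(s) = 3 + 8 + 15 + 24 + 35 + 48 + 63 + 80 + 99 = 375.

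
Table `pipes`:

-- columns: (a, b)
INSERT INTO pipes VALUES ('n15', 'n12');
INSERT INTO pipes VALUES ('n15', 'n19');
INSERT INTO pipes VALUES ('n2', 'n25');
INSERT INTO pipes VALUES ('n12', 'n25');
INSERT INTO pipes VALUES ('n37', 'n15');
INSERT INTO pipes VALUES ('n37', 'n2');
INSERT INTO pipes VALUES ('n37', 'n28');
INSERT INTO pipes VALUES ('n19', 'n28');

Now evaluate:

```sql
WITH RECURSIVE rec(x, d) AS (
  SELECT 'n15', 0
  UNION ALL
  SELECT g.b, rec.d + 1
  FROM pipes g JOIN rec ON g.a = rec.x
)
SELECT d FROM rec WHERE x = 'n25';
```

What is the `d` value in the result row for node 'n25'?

2

Base: (n15, d=0).
Iteration 1: edges from {n15} -> (n12, d=1), (n19, d=1).
Iteration 2: edges from {n12,n19} -> (n25, d=2), (n28, d=2).
Iteration 3: no outgoing edges from {n25,n28}; recursion stops.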